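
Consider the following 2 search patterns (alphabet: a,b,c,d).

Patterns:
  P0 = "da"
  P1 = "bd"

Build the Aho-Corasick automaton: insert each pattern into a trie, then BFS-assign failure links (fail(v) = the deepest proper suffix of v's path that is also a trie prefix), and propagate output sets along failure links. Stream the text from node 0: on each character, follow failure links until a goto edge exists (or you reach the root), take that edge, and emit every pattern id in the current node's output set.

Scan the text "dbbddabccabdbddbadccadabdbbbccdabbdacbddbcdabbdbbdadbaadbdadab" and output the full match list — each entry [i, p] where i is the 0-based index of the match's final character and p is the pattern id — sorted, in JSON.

Build:
Trie nodes:
  n0 'ε': b→3 d→1
  n1 'd': a→2
  n2 'da': ·  ←P0
  n3 'b': d→4
  n4 'bd': ·  ←P1

Failure links (BFS by depth):
  fail(1) 'd': from fail(0)=0 chase 'd': 0 ⇒ 0;  out=∅∪out(0)=∅
  fail(3) 'b': from fail(0)=0 chase 'b': 0 ⇒ 0;  out=∅∪out(0)=∅
  fail(2) 'da': from fail(1)=0 chase 'a': 0 ⇒ 0;  out={0}∪out(0)={0}
  fail(4) 'bd': from fail(3)=0 chase 'd': 0 ⇒ 1;  out={1}∪out(1)={1}

Scan:
pos 0 'd': at 1
pos 1 'b': at 3 (fail-walked)
pos 2 'b': at 3 (fail-walked)
pos 3 'd': at 4  → match P1@[2:3]
pos 4 'd': at 1 (fail-walked)
pos 5 'a': at 2  → match P0@[4:5]
pos 6 'b': at 3 (fail-walked)
pos 7 'c': at 0 (fail-walked)
pos 8 'c': at 0
pos 9 'a': at 0
pos 10 'b': at 3
pos 11 'd': at 4  → match P1@[10:11]
pos 12 'b': at 3 (fail-walked)
pos 13 'd': at 4  → match P1@[12:13]
pos 14 'd': at 1 (fail-walked)
pos 15 'b': at 3 (fail-walked)
pos 16 'a': at 0 (fail-walked)
pos 17 'd': at 1
pos 18 'c': at 0 (fail-walked)
pos 19 'c': at 0
pos 20 'a': at 0
pos 21 'd': at 1
pos 22 'a': at 2  → match P0@[21:22]
pos 23 'b': at 3 (fail-walked)
pos 24 'd': at 4  → match P1@[23:24]
pos 25 'b': at 3 (fail-walked)
pos 26 'b': at 3 (fail-walked)
pos 27 'b': at 3 (fail-walked)
pos 28 'c': at 0 (fail-walked)
pos 29 'c': at 0
pos 30 'd': at 1
pos 31 'a': at 2  → match P0@[30:31]
pos 32 'b': at 3 (fail-walked)
pos 33 'b': at 3 (fail-walked)
pos 34 'd': at 4  → match P1@[33:34]
pos 35 'a': at 2 (fail-walked)  → match P0@[34:35]
pos 36 'c': at 0 (fail-walked)
pos 37 'b': at 3
pos 38 'd': at 4  → match P1@[37:38]
pos 39 'd': at 1 (fail-walked)
pos 40 'b': at 3 (fail-walked)
pos 41 'c': at 0 (fail-walked)
pos 42 'd': at 1
pos 43 'a': at 2  → match P0@[42:43]
pos 44 'b': at 3 (fail-walked)
pos 45 'b': at 3 (fail-walked)
pos 46 'd': at 4  → match P1@[45:46]
pos 47 'b': at 3 (fail-walked)
pos 48 'b': at 3 (fail-walked)
pos 49 'd': at 4  → match P1@[48:49]
pos 50 'a': at 2 (fail-walked)  → match P0@[49:50]
pos 51 'd': at 1 (fail-walked)
pos 52 'b': at 3 (fail-walked)
pos 53 'a': at 0 (fail-walked)
pos 54 'a': at 0
pos 55 'd': at 1
pos 56 'b': at 3 (fail-walked)
pos 57 'd': at 4  → match P1@[56:57]
pos 58 'a': at 2 (fail-walked)  → match P0@[57:58]
pos 59 'd': at 1 (fail-walked)
pos 60 'a': at 2  → match P0@[59:60]
pos 61 'b': at 3 (fail-walked)

Result: [[3,1],[5,0],[11,1],[13,1],[22,0],[24,1],[31,0],[34,1],[35,0],[38,1],[43,0],[46,1],[49,1],[50,0],[57,1],[58,0],[60,0]]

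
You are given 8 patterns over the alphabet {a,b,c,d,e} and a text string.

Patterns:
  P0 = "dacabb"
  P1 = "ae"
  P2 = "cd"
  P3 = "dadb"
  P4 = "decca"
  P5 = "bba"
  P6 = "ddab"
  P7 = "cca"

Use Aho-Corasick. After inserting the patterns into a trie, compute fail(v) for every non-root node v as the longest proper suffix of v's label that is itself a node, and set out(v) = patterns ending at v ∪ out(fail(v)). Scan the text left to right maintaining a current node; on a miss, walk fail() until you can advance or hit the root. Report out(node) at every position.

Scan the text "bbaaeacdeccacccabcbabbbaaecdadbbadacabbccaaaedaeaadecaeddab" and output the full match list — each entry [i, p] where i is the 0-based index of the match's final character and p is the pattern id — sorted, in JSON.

Construct AC machine:
Trie (insert patterns):
  n0 'ε': a→7 b→17 c→9 d→1
  n1 'd': a→2 d→20 e→13
  n2 'da': c→3 d→11
  n3 'dac': a→4
  n4 'daca': b→5
  n5 'dacab': b→6
  n6 'dacabb': ·  [P0 ends]
  n7 'a': e→8
  n8 'ae': ·  [P1 ends]
  n9 'c': c→23 d→10
  n10 'cd': ·  [P2 ends]
  n11 'dad': b→12
  n12 'dadb': ·  [P3 ends]
  n13 'de': c→14
  n14 'dec': c→15
  n15 'decc': a→16
  n16 'decca': ·  [P4 ends]
  n17 'b': b→18
  n18 'bb': a→19
  n19 'bba': ·  [P5 ends]
  n20 'dd': a→21
  n21 'dda': b→22
  n22 'ddab': ·  [P6 ends]
  n23 'cc': a→24
  n24 'cca': ·  [P7 ends]

Failure links (BFS by depth):
  n1('d'): parent n0 fail=0; on 'd' 0 → fail=0;  out ∅∪∅=∅
  n7('a'): parent n0 fail=0; on 'a' 0 → fail=0;  out ∅∪∅=∅
  n9('c'): parent n0 fail=0; on 'c' 0 → fail=0;  out ∅∪∅=∅
  n17('b'): parent n0 fail=0; on 'b' 0 → fail=0;  out ∅∪∅=∅
  n2('da'): parent n1 fail=0; on 'a' 0 → fail=7;  out ∅∪∅=∅
  n8('ae'): parent n7 fail=0; on 'e' 0 → fail=0;  out {1}∪∅={1}
  n10('cd'): parent n9 fail=0; on 'd' 0 → fail=1;  out {2}∪∅={2}
  n13('de'): parent n1 fail=0; on 'e' 0 → fail=0;  out ∅∪∅=∅
  n18('bb'): parent n17 fail=0; on 'b' 0 → fail=17;  out ∅∪∅=∅
  n20('dd'): parent n1 fail=0; on 'd' 0 → fail=1;  out ∅∪∅=∅
  n23('cc'): parent n9 fail=0; on 'c' 0 → fail=9;  out ∅∪∅=∅
  n3('dac'): parent n2 fail=7; on 'c' 7→0 → fail=9;  out ∅∪∅=∅
  n11('dad'): parent n2 fail=7; on 'd' 7→0 → fail=1;  out ∅∪∅=∅
  n14('dec'): parent n13 fail=0; on 'c' 0 → fail=9;  out ∅∪∅=∅
  n19('bba'): parent n18 fail=17; on 'a' 17→0 → fail=7;  out {5}∪∅={5}
  n21('dda'): parent n20 fail=1; on 'a' 1 → fail=2;  out ∅∪∅=∅
  n24('cca'): parent n23 fail=9; on 'a' 9→0 → fail=7;  out {7}∪∅={7}
  n4('daca'): parent n3 fail=9; on 'a' 9→0 → fail=7;  out ∅∪∅=∅
  n12('dadb'): parent n11 fail=1; on 'b' 1→0 → fail=17;  out {3}∪∅={3}
  n15('decc'): parent n14 fail=9; on 'c' 9 → fail=23;  out ∅∪∅=∅
  n22('ddab'): parent n21 fail=2; on 'b' 2→7→0 → fail=17;  out {6}∪∅={6}
  n5('dacab'): parent n4 fail=7; on 'b' 7→0 → fail=17;  out ∅∪∅=∅
  n16('decca'): parent n15 fail=23; on 'a' 23 → fail=24;  out {4}∪{7}={4,7}
  n6('dacabb'): parent n5 fail=17; on 'b' 17 → fail=18;  out {0}∪∅={0}

Text stream:
[0] read 'b'  n0⇒n17
[1] read 'b'  n17⇒n18
[2] read 'a'  n18⇒n19  emit P5@[0:2]
[3] read 'a'  n19⇒n7 (via fail)
[4] read 'e'  n7⇒n8  emit P1@[3:4]
[5] read 'a'  n8⇒n7 (via fail)
[6] read 'c'  n7⇒n9 (via fail)
[7] read 'd'  n9⇒n10  emit P2@[6:7]
[8] read 'e'  n10⇒n13 (via fail)
[9] read 'c'  n13⇒n14
[10] read 'c'  n14⇒n15
[11] read 'a'  n15⇒n16  emit P4@[7:11],P7@[9:11]
[12] read 'c'  n16⇒n9 (via fail)
[13] read 'c'  n9⇒n23
[14] read 'c'  n23⇒n23 (via fail)
[15] read 'a'  n23⇒n24  emit P7@[13:15]
[16] read 'b'  n24⇒n17 (via fail)
[17] read 'c'  n17⇒n9 (via fail)
[18] read 'b'  n9⇒n17 (via fail)
[19] read 'a'  n17⇒n7 (via fail)
[20] read 'b'  n7⇒n17 (via fail)
[21] read 'b'  n17⇒n18
[22] read 'b'  n18⇒n18 (via fail)
[23] read 'a'  n18⇒n19  emit P5@[21:23]
[24] read 'a'  n19⇒n7 (via fail)
[25] read 'e'  n7⇒n8  emit P1@[24:25]
[26] read 'c'  n8⇒n9 (via fail)
[27] read 'd'  n9⇒n10  emit P2@[26:27]
[28] read 'a'  n10⇒n2 (via fail)
[29] read 'd'  n2⇒n11
[30] read 'b'  n11⇒n12  emit P3@[27:30]
[31] read 'b'  n12⇒n18 (via fail)
[32] read 'a'  n18⇒n19  emit P5@[30:32]
[33] read 'd'  n19⇒n1 (via fail)
[34] read 'a'  n1⇒n2
[35] read 'c'  n2⇒n3
[36] read 'a'  n3⇒n4
[37] read 'b'  n4⇒n5
[38] read 'b'  n5⇒n6  emit P0@[33:38]
[39] read 'c'  n6⇒n9 (via fail)
[40] read 'c'  n9⇒n23
[41] read 'a'  n23⇒n24  emit P7@[39:41]
[42] read 'a'  n24⇒n7 (via fail)
[43] read 'a'  n7⇒n7 (via fail)
[44] read 'e'  n7⇒n8  emit P1@[43:44]
[45] read 'd'  n8⇒n1 (via fail)
[46] read 'a'  n1⇒n2
[47] read 'e'  n2⇒n8 (via fail)  emit P1@[46:47]
[48] read 'a'  n8⇒n7 (via fail)
[49] read 'a'  n7⇒n7 (via fail)
[50] read 'd'  n7⇒n1 (via fail)
[51] read 'e'  n1⇒n13
[52] read 'c'  n13⇒n14
[53] read 'a'  n14⇒n7 (via fail)
[54] read 'e'  n7⇒n8  emit P1@[53:54]
[55] read 'd'  n8⇒n1 (via fail)
[56] read 'd'  n1⇒n20
[57] read 'a'  n20⇒n21
[58] read 'b'  n21⇒n22  emit P6@[55:58]

Matches: [[2,5],[4,1],[7,2],[11,4],[11,7],[15,7],[23,5],[25,1],[27,2],[30,3],[32,5],[38,0],[41,7],[44,1],[47,1],[54,1],[58,6]]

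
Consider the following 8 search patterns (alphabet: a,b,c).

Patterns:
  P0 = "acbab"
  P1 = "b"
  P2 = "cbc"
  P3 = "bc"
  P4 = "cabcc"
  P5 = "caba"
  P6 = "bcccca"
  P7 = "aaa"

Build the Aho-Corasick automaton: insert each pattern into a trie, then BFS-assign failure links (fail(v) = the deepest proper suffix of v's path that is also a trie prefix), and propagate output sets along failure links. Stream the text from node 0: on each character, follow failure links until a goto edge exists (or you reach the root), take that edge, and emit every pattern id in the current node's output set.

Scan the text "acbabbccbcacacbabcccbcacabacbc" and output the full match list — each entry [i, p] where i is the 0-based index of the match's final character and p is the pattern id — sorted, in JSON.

Build:
Trie (insert patterns):
  n0 'ε': a→1 b→6 c→7
  n1 'a': a→20 c→2
  n2 'ac': b→3
  n3 'acb': a→4
  n4 'acba': b→5
  n5 'acbab': ·  [P0 ends]
  n6 'b': c→10  [P1 ends]
  n7 'c': a→11 b→8
  n8 'cb': c→9
  n9 'cbc': ·  [P2 ends]
  n10 'bc': c→16  [P3 ends]
  n11 'ca': b→12
  n12 'cab': a→15 c→13
  n13 'cabc': c→14
  n14 'cabcc': ·  [P4 ends]
  n15 'caba': ·  [P5 ends]
  n16 'bcc': c→17
  n17 'bccc': c→18
  n18 'bcccc': a→19
  n19 'bcccca': ·  [P6 ends]
  n20 'aa': a→21
  n21 'aaa': ·  [P7 ends]

BFS fail/out derivation:
  fail(1) 'a': from fail(0)=0 chase 'a': 0 ⇒ 0;  out=∅∪out(0)=∅
  fail(6) 'b': from fail(0)=0 chase 'b': 0 ⇒ 0;  out={1}∪out(0)={1}
  fail(7) 'c': from fail(0)=0 chase 'c': 0 ⇒ 0;  out=∅∪out(0)=∅
  fail(2) 'ac': from fail(1)=0 chase 'c': 0 ⇒ 7;  out=∅∪out(7)=∅
  fail(8) 'cb': from fail(7)=0 chase 'b': 0 ⇒ 6;  out=∅∪out(6)={1}
  fail(10) 'bc': from fail(6)=0 chase 'c': 0 ⇒ 7;  out={3}∪out(7)={3}
  fail(11) 'ca': from fail(7)=0 chase 'a': 0 ⇒ 1;  out=∅∪out(1)=∅
  fail(20) 'aa': from fail(1)=0 chase 'a': 0 ⇒ 1;  out=∅∪out(1)=∅
  fail(3) 'acb': from fail(2)=7 chase 'b': 7 ⇒ 8;  out=∅∪out(8)={1}
  fail(9) 'cbc': from fail(8)=6 chase 'c': 6 ⇒ 10;  out={2}∪out(10)={2,3}
  fail(12) 'cab': from fail(11)=1 chase 'b': 1→0 ⇒ 6;  out=∅∪out(6)={1}
  fail(16) 'bcc': from fail(10)=7 chase 'c': 7→0 ⇒ 7;  out=∅∪out(7)=∅
  fail(21) 'aaa': from fail(20)=1 chase 'a': 1 ⇒ 20;  out={7}∪out(20)={7}
  fail(4) 'acba': from fail(3)=8 chase 'a': 8→6→0 ⇒ 1;  out=∅∪out(1)=∅
  fail(13) 'cabc': from fail(12)=6 chase 'c': 6 ⇒ 10;  out=∅∪out(10)={3}
  fail(15) 'caba': from fail(12)=6 chase 'a': 6→0 ⇒ 1;  out={5}∪out(1)={5}
  fail(17) 'bccc': from fail(16)=7 chase 'c': 7→0 ⇒ 7;  out=∅∪out(7)=∅
  fail(5) 'acbab': from fail(4)=1 chase 'b': 1→0 ⇒ 6;  out={0}∪out(6)={0,1}
  fail(14) 'cabcc': from fail(13)=10 chase 'c': 10 ⇒ 16;  out={4}∪out(16)={4}
  fail(18) 'bcccc': from fail(17)=7 chase 'c': 7→0 ⇒ 7;  out=∅∪out(7)=∅
  fail(19) 'bcccca': from fail(18)=7 chase 'a': 7 ⇒ 11;  out={6}∪out(11)={6}

Scan:
i=0 'a': node 0→1
i=1 'c': node 1→2
i=2 'b': node 2→3  ** P1@[2:2]
i=3 'a': node 3→4
i=4 'b': node 4→5  ** P0@[0:4],P1@[4:4]
i=5 'b': node 5→6 ·f  ** P1@[5:5]
i=6 'c': node 6→10  ** P3@[5:6]
i=7 'c': node 10→16
i=8 'b': node 16→8 ·f  ** P1@[8:8]
i=9 'c': node 8→9  ** P2@[7:9],P3@[8:9]
i=10 'a': node 9→11 ·f
i=11 'c': node 11→2 ·f
i=12 'a': node 2→11 ·f
i=13 'c': node 11→2 ·f
i=14 'b': node 2→3  ** P1@[14:14]
i=15 'a': node 3→4
i=16 'b': node 4→5  ** P0@[12:16],P1@[16:16]
i=17 'c': node 5→10 ·f  ** P3@[16:17]
i=18 'c': node 10→16
i=19 'c': node 16→17
i=20 'b': node 17→8 ·f  ** P1@[20:20]
i=21 'c': node 8→9  ** P2@[19:21],P3@[20:21]
i=22 'a': node 9→11 ·f
i=23 'c': node 11→2 ·f
i=24 'a': node 2→11 ·f
i=25 'b': node 11→12  ** P1@[25:25]
i=26 'a': node 12→15  ** P5@[23:26]
i=27 'c': node 15→2 ·f
i=28 'b': node 2→3  ** P1@[28:28]
i=29 'c': node 3→9 ·f  ** P2@[27:29],P3@[28:29]

All matches (sorted): [[2,1],[4,0],[4,1],[5,1],[6,3],[8,1],[9,2],[9,3],[14,1],[16,0],[16,1],[17,3],[20,1],[21,2],[21,3],[25,1],[26,5],[28,1],[29,2],[29,3]]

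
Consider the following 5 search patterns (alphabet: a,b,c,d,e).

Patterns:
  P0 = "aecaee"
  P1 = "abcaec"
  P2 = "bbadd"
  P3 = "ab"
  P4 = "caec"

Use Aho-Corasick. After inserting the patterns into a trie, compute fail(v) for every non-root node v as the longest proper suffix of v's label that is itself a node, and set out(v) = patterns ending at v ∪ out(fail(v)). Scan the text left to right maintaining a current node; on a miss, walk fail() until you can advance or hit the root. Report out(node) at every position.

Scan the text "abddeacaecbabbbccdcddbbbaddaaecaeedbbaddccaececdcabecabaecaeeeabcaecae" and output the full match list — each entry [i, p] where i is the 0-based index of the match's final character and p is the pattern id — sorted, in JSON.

Build:
Trie nodes:
  n0 'ε': a→1 b→12 c→17
  n1 'a': b→7 e→2
  n2 'ae': c→3
  n3 'aec': a→4
  n4 'aeca': e→5
  n5 'aecae': e→6
  n6 'aecaee': ·  [P0 ends]
  n7 'ab': c→8  [P3 ends]
  n8 'abc': a→9
  n9 'abca': e→10
  n10 'abcae': c→11
  n11 'abcaec': ·  [P1 ends]
  n12 'b': b→13
  n13 'bb': a→14
  n14 'bba': d→15
  n15 'bbad': d→16
  n16 'bbadd': ·  [P2 ends]
  n17 'c': a→18
  n18 'ca': e→19
  n19 'cae': c→20
  n20 'caec': ·  [P4 ends]

BFS fail/out derivation:
  fail(1) 'a': from fail(0)=0 chase 'a': 0 ⇒ 0;  out=∅∪out(0)=∅
  fail(12) 'b': from fail(0)=0 chase 'b': 0 ⇒ 0;  out=∅∪out(0)=∅
  fail(17) 'c': from fail(0)=0 chase 'c': 0 ⇒ 0;  out=∅∪out(0)=∅
  fail(2) 'ae': from fail(1)=0 chase 'e': 0 ⇒ 0;  out=∅∪out(0)=∅
  fail(7) 'ab': from fail(1)=0 chase 'b': 0 ⇒ 12;  out={3}∪out(12)={3}
  fail(13) 'bb': from fail(12)=0 chase 'b': 0 ⇒ 12;  out=∅∪out(12)=∅
  fail(18) 'ca': from fail(17)=0 chase 'a': 0 ⇒ 1;  out=∅∪out(1)=∅
  fail(3) 'aec': from fail(2)=0 chase 'c': 0 ⇒ 17;  out=∅∪out(17)=∅
  fail(8) 'abc': from fail(7)=12 chase 'c': 12→0 ⇒ 17;  out=∅∪out(17)=∅
  fail(14) 'bba': from fail(13)=12 chase 'a': 12→0 ⇒ 1;  out=∅∪out(1)=∅
  fail(19) 'cae': from fail(18)=1 chase 'e': 1 ⇒ 2;  out=∅∪out(2)=∅
  fail(4) 'aeca': from fail(3)=17 chase 'a': 17 ⇒ 18;  out=∅∪out(18)=∅
  fail(9) 'abca': from fail(8)=17 chase 'a': 17 ⇒ 18;  out=∅∪out(18)=∅
  fail(15) 'bbad': from fail(14)=1 chase 'd': 1→0 ⇒ 0;  out=∅∪out(0)=∅
  fail(20) 'caec': from fail(19)=2 chase 'c': 2 ⇒ 3;  out={4}∪out(3)={4}
  fail(5) 'aecae': from fail(4)=18 chase 'e': 18 ⇒ 19;  out=∅∪out(19)=∅
  fail(10) 'abcae': from fail(9)=18 chase 'e': 18 ⇒ 19;  out=∅∪out(19)=∅
  fail(16) 'bbadd': from fail(15)=0 chase 'd': 0 ⇒ 0;  out={2}∪out(0)={2}
  fail(6) 'aecaee': from fail(5)=19 chase 'e': 19→2→0 ⇒ 0;  out={0}∪out(0)={0}
  fail(11) 'abcaec': from fail(10)=19 chase 'c': 19 ⇒ 20;  out={1}∪out(20)={1,4}

Run:
[0] read 'a'  n0⇒n1
[1] read 'b'  n1⇒n7  ** P3@[0:1]
[2] read 'd'  n7⇒n0 (fail-walked)
[3] read 'd'  n0⇒n0
[4] read 'e'  n0⇒n0
[5] read 'a'  n0⇒n1
[6] read 'c'  n1⇒n17 (fail-walked)
[7] read 'a'  n17⇒n18
[8] read 'e'  n18⇒n19
[9] read 'c'  n19⇒n20  ** P4@[6:9]
[10] read 'b'  n20⇒n12 (fail-walked)
[11] read 'a'  n12⇒n1 (fail-walked)
[12] read 'b'  n1⇒n7  ** P3@[11:12]
[13] read 'b'  n7⇒n13 (fail-walked)
[14] read 'b'  n13⇒n13 (fail-walked)
[15] read 'c'  n13⇒n17 (fail-walked)
[16] read 'c'  n17⇒n17 (fail-walked)
[17] read 'd'  n17⇒n0 (fail-walked)
[18] read 'c'  n0⇒n17
[19] read 'd'  n17⇒n0 (fail-walked)
[20] read 'd'  n0⇒n0
[21] read 'b'  n0⇒n12
[22] read 'b'  n12⇒n13
[23] read 'b'  n13⇒n13 (fail-walked)
[24] read 'a'  n13⇒n14
[25] read 'd'  n14⇒n15
[26] read 'd'  n15⇒n16  ** P2@[22:26]
[27] read 'a'  n16⇒n1 (fail-walked)
[28] read 'a'  n1⇒n1 (fail-walked)
[29] read 'e'  n1⇒n2
[30] read 'c'  n2⇒n3
[31] read 'a'  n3⇒n4
[32] read 'e'  n4⇒n5
[33] read 'e'  n5⇒n6  ** P0@[28:33]
[34] read 'd'  n6⇒n0 (fail-walked)
[35] read 'b'  n0⇒n12
[36] read 'b'  n12⇒n13
[37] read 'a'  n13⇒n14
[38] read 'd'  n14⇒n15
[39] read 'd'  n15⇒n16  ** P2@[35:39]
[40] read 'c'  n16⇒n17 (fail-walked)
[41] read 'c'  n17⇒n17 (fail-walked)
[42] read 'a'  n17⇒n18
[43] read 'e'  n18⇒n19
[44] read 'c'  n19⇒n20  ** P4@[41:44]
[45] read 'e'  n20⇒n0 (fail-walked)
[46] read 'c'  n0⇒n17
[47] read 'd'  n17⇒n0 (fail-walked)
[48] read 'c'  n0⇒n17
[49] read 'a'  n17⇒n18
[50] read 'b'  n18⇒n7 (fail-walked)  ** P3@[49:50]
[51] read 'e'  n7⇒n0 (fail-walked)
[52] read 'c'  n0⇒n17
[53] read 'a'  n17⇒n18
[54] read 'b'  n18⇒n7 (fail-walked)  ** P3@[53:54]
[55] read 'a'  n7⇒n1 (fail-walked)
[56] read 'e'  n1⇒n2
[57] read 'c'  n2⇒n3
[58] read 'a'  n3⇒n4
[59] read 'e'  n4⇒n5
[60] read 'e'  n5⇒n6  ** P0@[55:60]
[61] read 'e'  n6⇒n0 (fail-walked)
[62] read 'a'  n0⇒n1
[63] read 'b'  n1⇒n7  ** P3@[62:63]
[64] read 'c'  n7⇒n8
[65] read 'a'  n8⇒n9
[66] read 'e'  n9⇒n10
[67] read 'c'  n10⇒n11  ** P1@[62:67],P4@[64:67]
[68] read 'a'  n11⇒n4 (fail-walked)
[69] read 'e'  n4⇒n5

Matches: [[1,3],[9,4],[12,3],[26,2],[33,0],[39,2],[44,4],[50,3],[54,3],[60,0],[63,3],[67,1],[67,4]]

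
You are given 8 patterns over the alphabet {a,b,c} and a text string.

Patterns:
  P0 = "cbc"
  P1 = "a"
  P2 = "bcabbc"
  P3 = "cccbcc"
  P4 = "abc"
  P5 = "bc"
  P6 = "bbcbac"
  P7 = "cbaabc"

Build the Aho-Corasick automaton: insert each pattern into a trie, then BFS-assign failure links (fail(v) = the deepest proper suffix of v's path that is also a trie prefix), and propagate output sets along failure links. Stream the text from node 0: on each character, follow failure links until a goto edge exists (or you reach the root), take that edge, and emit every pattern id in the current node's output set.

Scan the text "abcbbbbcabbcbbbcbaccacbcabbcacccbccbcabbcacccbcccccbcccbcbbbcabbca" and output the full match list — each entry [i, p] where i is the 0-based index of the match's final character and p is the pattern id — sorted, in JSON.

Build automaton:
Trie (insert patterns):
  0='ε' goto a→4 b→5 c→1
  1='c' goto b→2 c→11
  2='cb' goto a→23 c→3
  3='cbc' goto ·  ←P0
  4='a' goto b→16  ←P1
  5='b' goto b→18 c→6
  6='bc' goto a→7  ←P5
  7='bca' goto b→8
  8='bcab' goto b→9
  9='bcabb' goto c→10
  10='bcabbc' goto ·  ←P2
  11='cc' goto c→12
  12='ccc' goto b→13
  13='cccb' goto c→14
  14='cccbc' goto c→15
  15='cccbcc' goto ·  ←P3
  16='ab' goto c→17
  17='abc' goto ·  ←P4
  18='bb' goto c→19
  19='bbc' goto b→20
  20='bbcb' goto a→21
  21='bbcba' goto c→22
  22='bbcbac' goto ·  ←P6
  23='cba' goto a→24
  24='cbaa' goto b→25
  25='cbaab' goto c→26
  26='cbaabc' goto ·  ←P7

BFS fail/out derivation:
  n1('c'): parent n0 fail=0; on 'c' 0 → fail=0;  out ∅∪∅=∅
  n4('a'): parent n0 fail=0; on 'a' 0 → fail=0;  out {1}∪∅={1}
  n5('b'): parent n0 fail=0; on 'b' 0 → fail=0;  out ∅∪∅=∅
  n2('cb'): parent n1 fail=0; on 'b' 0 → fail=5;  out ∅∪∅=∅
  n6('bc'): parent n5 fail=0; on 'c' 0 → fail=1;  out {5}∪∅={5}
  n11('cc'): parent n1 fail=0; on 'c' 0 → fail=1;  out ∅∪∅=∅
  n16('ab'): parent n4 fail=0; on 'b' 0 → fail=5;  out ∅∪∅=∅
  n18('bb'): parent n5 fail=0; on 'b' 0 → fail=5;  out ∅∪∅=∅
  n3('cbc'): parent n2 fail=5; on 'c' 5 → fail=6;  out {0}∪{5}={0,5}
  n7('bca'): parent n6 fail=1; on 'a' 1→0 → fail=4;  out ∅∪{1}={1}
  n12('ccc'): parent n11 fail=1; on 'c' 1 → fail=11;  out ∅∪∅=∅
  n17('abc'): parent n16 fail=5; on 'c' 5 → fail=6;  out {4}∪{5}={4,5}
  n19('bbc'): parent n18 fail=5; on 'c' 5 → fail=6;  out ∅∪{5}={5}
  n23('cba'): parent n2 fail=5; on 'a' 5→0 → fail=4;  out ∅∪{1}={1}
  n8('bcab'): parent n7 fail=4; on 'b' 4 → fail=16;  out ∅∪∅=∅
  n13('cccb'): parent n12 fail=11; on 'b' 11→1 → fail=2;  out ∅∪∅=∅
  n20('bbcb'): parent n19 fail=6; on 'b' 6→1 → fail=2;  out ∅∪∅=∅
  n24('cbaa'): parent n23 fail=4; on 'a' 4→0 → fail=4;  out ∅∪{1}={1}
  n9('bcabb'): parent n8 fail=16; on 'b' 16→5 → fail=18;  out ∅∪∅=∅
  n14('cccbc'): parent n13 fail=2; on 'c' 2 → fail=3;  out ∅∪{0,5}={0,5}
  n21('bbcba'): parent n20 fail=2; on 'a' 2 → fail=23;  out ∅∪{1}={1}
  n25('cbaab'): parent n24 fail=4; on 'b' 4 → fail=16;  out ∅∪∅=∅
  n10('bcabbc'): parent n9 fail=18; on 'c' 18 → fail=19;  out {2}∪{5}={2,5}
  n15('cccbcc'): parent n14 fail=3; on 'c' 3→6→1 → fail=11;  out {3}∪∅={3}
  n22('bbcbac'): parent n21 fail=23; on 'c' 23→4→0 → fail=1;  out {6}∪∅={6}
  n26('cbaabc'): parent n25 fail=16; on 'c' 16 → fail=17;  out {7}∪{4,5}={4,5,7}

Run:
[0] read 'a'  n0⇒n4  → match P1@[0:0]
[1] read 'b'  n4⇒n16
[2] read 'c'  n16⇒n17  → match P4@[0:2],P5@[1:2]
[3] read 'b'  n17⇒n2 ·f
[4] read 'b'  n2⇒n18 ·f
[5] read 'b'  n18⇒n18 ·f
[6] read 'b'  n18⇒n18 ·f
[7] read 'c'  n18⇒n19  → match P5@[6:7]
[8] read 'a'  n19⇒n7 ·f  → match P1@[8:8]
[9] read 'b'  n7⇒n8
[10] read 'b'  n8⇒n9
[11] read 'c'  n9⇒n10  → match P2@[6:11],P5@[10:11]
[12] read 'b'  n10⇒n20 ·f
[13] read 'b'  n20⇒n18 ·f
[14] read 'b'  n18⇒n18 ·f
[15] read 'c'  n18⇒n19  → match P5@[14:15]
[16] read 'b'  n19⇒n20
[17] read 'a'  n20⇒n21  → match P1@[17:17]
[18] read 'c'  n21⇒n22  → match P6@[13:18]
[19] read 'c'  n22⇒n11 ·f
[20] read 'a'  n11⇒n4 ·f  → match P1@[20:20]
[21] read 'c'  n4⇒n1 ·f
[22] read 'b'  n1⇒n2
[23] read 'c'  n2⇒n3  → match P0@[21:23],P5@[22:23]
[24] read 'a'  n3⇒n7 ·f  → match P1@[24:24]
[25] read 'b'  n7⇒n8
[26] read 'b'  n8⇒n9
[27] read 'c'  n9⇒n10  → match P2@[22:27],P5@[26:27]
[28] read 'a'  n10⇒n7 ·f  → match P1@[28:28]
[29] read 'c'  n7⇒n1 ·f
[30] read 'c'  n1⇒n11
[31] read 'c'  n11⇒n12
[32] read 'b'  n12⇒n13
[33] read 'c'  n13⇒n14  → match P0@[31:33],P5@[32:33]
[34] read 'c'  n14⇒n15  → match P3@[29:34]
[35] read 'b'  n15⇒n2 ·f
[36] read 'c'  n2⇒n3  → match P0@[34:36],P5@[35:36]
[37] read 'a'  n3⇒n7 ·f  → match P1@[37:37]
[38] read 'b'  n7⇒n8
[39] read 'b'  n8⇒n9
[40] read 'c'  n9⇒n10  → match P2@[35:40],P5@[39:40]
[41] read 'a'  n10⇒n7 ·f  → match P1@[41:41]
[42] read 'c'  n7⇒n1 ·f
[43] read 'c'  n1⇒n11
[44] read 'c'  n11⇒n12
[45] read 'b'  n12⇒n13
[46] read 'c'  n13⇒n14  → match P0@[44:46],P5@[45:46]
[47] read 'c'  n14⇒n15  → match P3@[42:47]
[48] read 'c'  n15⇒n12 ·f
[49] read 'c'  n12⇒n12 ·f
[50] read 'c'  n12⇒n12 ·f
[51] read 'b'  n12⇒n13
[52] read 'c'  n13⇒n14  → match P0@[50:52],P5@[51:52]
[53] read 'c'  n14⇒n15  → match P3@[48:53]
[54] read 'c'  n15⇒n12 ·f
[55] read 'b'  n12⇒n13
[56] read 'c'  n13⇒n14  → match P0@[54:56],P5@[55:56]
[57] read 'b'  n14⇒n2 ·f
[58] read 'b'  n2⇒n18 ·f
[59] read 'b'  n18⇒n18 ·f
[60] read 'c'  n18⇒n19  → match P5@[59:60]
[61] read 'a'  n19⇒n7 ·f  → match P1@[61:61]
[62] read 'b'  n7⇒n8
[63] read 'b'  n8⇒n9
[64] read 'c'  n9⇒n10  → match P2@[59:64],P5@[63:64]
[65] read 'a'  n10⇒n7 ·f  → match P1@[65:65]

Matches: [[0,1],[2,4],[2,5],[7,5],[8,1],[11,2],[11,5],[15,5],[17,1],[18,6],[20,1],[23,0],[23,5],[24,1],[27,2],[27,5],[28,1],[33,0],[33,5],[34,3],[36,0],[36,5],[37,1],[40,2],[40,5],[41,1],[46,0],[46,5],[47,3],[52,0],[52,5],[53,3],[56,0],[56,5],[60,5],[61,1],[64,2],[64,5],[65,1]]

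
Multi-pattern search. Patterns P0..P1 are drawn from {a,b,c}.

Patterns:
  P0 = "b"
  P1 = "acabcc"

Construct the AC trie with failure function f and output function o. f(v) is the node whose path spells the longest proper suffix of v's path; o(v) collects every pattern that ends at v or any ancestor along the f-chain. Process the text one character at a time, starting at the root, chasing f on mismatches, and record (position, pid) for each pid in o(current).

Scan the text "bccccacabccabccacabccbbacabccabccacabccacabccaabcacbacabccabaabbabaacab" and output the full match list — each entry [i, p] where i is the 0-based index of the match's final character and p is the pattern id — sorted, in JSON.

Build automaton:
Trie (insert patterns):
  n0 'ε': a→2 b→1
  n1 'b': ·  ←P0
  n2 'a': c→3
  n3 'ac': a→4
  n4 'aca': b→5
  n5 'acab': c→6
  n6 'acabc': c→7
  n7 'acabcc': ·  ←P1

BFS fail/out derivation:
  n1('b'): parent n0 fail=0; on 'b' 0 → fail=0;  out {0}∪∅={0}
  n2('a'): parent n0 fail=0; on 'a' 0 → fail=0;  out ∅∪∅=∅
  n3('ac'): parent n2 fail=0; on 'c' 0 → fail=0;  out ∅∪∅=∅
  n4('aca'): parent n3 fail=0; on 'a' 0 → fail=2;  out ∅∪∅=∅
  n5('acab'): parent n4 fail=2; on 'b' 2→0 → fail=1;  out ∅∪{0}={0}
  n6('acabc'): parent n5 fail=1; on 'c' 1→0 → fail=0;  out ∅∪∅=∅
  n7('acabcc'): parent n6 fail=0; on 'c' 0 → fail=0;  out {1}∪∅={1}

Text stream:
i=0 'b': node 0→1  emit P0@[0:0]
i=1 'c': node 1→0 ·f
i=2 'c': node 0→0
i=3 'c': node 0→0
i=4 'c': node 0→0
i=5 'a': node 0→2
i=6 'c': node 2→3
i=7 'a': node 3→4
i=8 'b': node 4→5  emit P0@[8:8]
i=9 'c': node 5→6
i=10 'c': node 6→7  emit P1@[5:10]
i=11 'a': node 7→2 ·f
i=12 'b': node 2→1 ·f  emit P0@[12:12]
i=13 'c': node 1→0 ·f
i=14 'c': node 0→0
i=15 'a': node 0→2
i=16 'c': node 2→3
i=17 'a': node 3→4
i=18 'b': node 4→5  emit P0@[18:18]
i=19 'c': node 5→6
i=20 'c': node 6→7  emit P1@[15:20]
i=21 'b': node 7→1 ·f  emit P0@[21:21]
i=22 'b': node 1→1 ·f  emit P0@[22:22]
i=23 'a': node 1→2 ·f
i=24 'c': node 2→3
i=25 'a': node 3→4
i=26 'b': node 4→5  emit P0@[26:26]
i=27 'c': node 5→6
i=28 'c': node 6→7  emit P1@[23:28]
i=29 'a': node 7→2 ·f
i=30 'b': node 2→1 ·f  emit P0@[30:30]
i=31 'c': node 1→0 ·f
i=32 'c': node 0→0
i=33 'a': node 0→2
i=34 'c': node 2→3
i=35 'a': node 3→4
i=36 'b': node 4→5  emit P0@[36:36]
i=37 'c': node 5→6
i=38 'c': node 6→7  emit P1@[33:38]
i=39 'a': node 7→2 ·f
i=40 'c': node 2→3
i=41 'a': node 3→4
i=42 'b': node 4→5  emit P0@[42:42]
i=43 'c': node 5→6
i=44 'c': node 6→7  emit P1@[39:44]
i=45 'a': node 7→2 ·f
i=46 'a': node 2→2 ·f
i=47 'b': node 2→1 ·f  emit P0@[47:47]
i=48 'c': node 1→0 ·f
i=49 'a': node 0→2
i=50 'c': node 2→3
i=51 'b': node 3→1 ·f  emit P0@[51:51]
i=52 'a': node 1→2 ·f
i=53 'c': node 2→3
i=54 'a': node 3→4
i=55 'b': node 4→5  emit P0@[55:55]
i=56 'c': node 5→6
i=57 'c': node 6→7  emit P1@[52:57]
i=58 'a': node 7→2 ·f
i=59 'b': node 2→1 ·f  emit P0@[59:59]
i=60 'a': node 1→2 ·f
i=61 'a': node 2→2 ·f
i=62 'b': node 2→1 ·f  emit P0@[62:62]
i=63 'b': node 1→1 ·f  emit P0@[63:63]
i=64 'a': node 1→2 ·f
i=65 'b': node 2→1 ·f  emit P0@[65:65]
i=66 'a': node 1→2 ·f
i=67 'a': node 2→2 ·f
i=68 'c': node 2→3
i=69 'a': node 3→4
i=70 'b': node 4→5  emit P0@[70:70]

Result: [[0,0],[8,0],[10,1],[12,0],[18,0],[20,1],[21,0],[22,0],[26,0],[28,1],[30,0],[36,0],[38,1],[42,0],[44,1],[47,0],[51,0],[55,0],[57,1],[59,0],[62,0],[63,0],[65,0],[70,0]]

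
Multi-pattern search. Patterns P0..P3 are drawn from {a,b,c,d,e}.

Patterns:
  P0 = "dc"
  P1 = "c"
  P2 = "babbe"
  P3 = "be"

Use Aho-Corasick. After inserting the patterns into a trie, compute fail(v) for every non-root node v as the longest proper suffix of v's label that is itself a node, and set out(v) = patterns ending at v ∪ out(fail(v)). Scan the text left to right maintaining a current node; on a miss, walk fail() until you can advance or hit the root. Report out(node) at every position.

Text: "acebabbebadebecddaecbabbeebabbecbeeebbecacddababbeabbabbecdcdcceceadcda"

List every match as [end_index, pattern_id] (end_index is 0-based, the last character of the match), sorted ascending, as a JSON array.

Construct AC machine:
Trie (insert patterns):
  0='ε' goto b→4 c→3 d→1
  1='d' goto c→2
  2='dc' goto ·  ←P0
  3='c' goto ·  ←P1
  4='b' goto a→5 e→9
  5='ba' goto b→6
  6='bab' goto b→7
  7='babb' goto e→8
  8='babbe' goto ·  ←P2
  9='be' goto ·  ←P3

BFS fail/out derivation:
  n1('d'): parent n0 fail=0; on 'd' 0 → fail=0;  out ∅∪∅=∅
  n3('c'): parent n0 fail=0; on 'c' 0 → fail=0;  out {1}∪∅={1}
  n4('b'): parent n0 fail=0; on 'b' 0 → fail=0;  out ∅∪∅=∅
  n2('dc'): parent n1 fail=0; on 'c' 0 → fail=3;  out {0}∪{1}={0,1}
  n5('ba'): parent n4 fail=0; on 'a' 0 → fail=0;  out ∅∪∅=∅
  n9('be'): parent n4 fail=0; on 'e' 0 → fail=0;  out {3}∪∅={3}
  n6('bab'): parent n5 fail=0; on 'b' 0 → fail=4;  out ∅∪∅=∅
  n7('babb'): parent n6 fail=4; on 'b' 4→0 → fail=4;  out ∅∪∅=∅
  n8('babbe'): parent n7 fail=4; on 'e' 4 → fail=9;  out {2}∪{3}={2,3}

Scan:
pos 0 'a': at 0
pos 1 'c': at 3  → match P1@[1:1]
pos 2 'e': at 0 (via fail)
pos 3 'b': at 4
pos 4 'a': at 5
pos 5 'b': at 6
pos 6 'b': at 7
pos 7 'e': at 8  → match P2@[3:7],P3@[6:7]
pos 8 'b': at 4 (via fail)
pos 9 'a': at 5
pos 10 'd': at 1 (via fail)
pos 11 'e': at 0 (via fail)
pos 12 'b': at 4
pos 13 'e': at 9  → match P3@[12:13]
pos 14 'c': at 3 (via fail)  → match P1@[14:14]
pos 15 'd': at 1 (via fail)
pos 16 'd': at 1 (via fail)
pos 17 'a': at 0 (via fail)
pos 18 'e': at 0
pos 19 'c': at 3  → match P1@[19:19]
pos 20 'b': at 4 (via fail)
pos 21 'a': at 5
pos 22 'b': at 6
pos 23 'b': at 7
pos 24 'e': at 8  → match P2@[20:24],P3@[23:24]
pos 25 'e': at 0 (via fail)
pos 26 'b': at 4
pos 27 'a': at 5
pos 28 'b': at 6
pos 29 'b': at 7
pos 30 'e': at 8  → match P2@[26:30],P3@[29:30]
pos 31 'c': at 3 (via fail)  → match P1@[31:31]
pos 32 'b': at 4 (via fail)
pos 33 'e': at 9  → match P3@[32:33]
pos 34 'e': at 0 (via fail)
pos 35 'e': at 0
pos 36 'b': at 4
pos 37 'b': at 4 (via fail)
pos 38 'e': at 9  → match P3@[37:38]
pos 39 'c': at 3 (via fail)  → match P1@[39:39]
pos 40 'a': at 0 (via fail)
pos 41 'c': at 3  → match P1@[41:41]
pos 42 'd': at 1 (via fail)
pos 43 'd': at 1 (via fail)
pos 44 'a': at 0 (via fail)
pos 45 'b': at 4
pos 46 'a': at 5
pos 47 'b': at 6
pos 48 'b': at 7
pos 49 'e': at 8  → match P2@[45:49],P3@[48:49]
pos 50 'a': at 0 (via fail)
pos 51 'b': at 4
pos 52 'b': at 4 (via fail)
pos 53 'a': at 5
pos 54 'b': at 6
pos 55 'b': at 7
pos 56 'e': at 8  → match P2@[52:56],P3@[55:56]
pos 57 'c': at 3 (via fail)  → match P1@[57:57]
pos 58 'd': at 1 (via fail)
pos 59 'c': at 2  → match P0@[58:59],P1@[59:59]
pos 60 'd': at 1 (via fail)
pos 61 'c': at 2  → match P0@[60:61],P1@[61:61]
pos 62 'c': at 3 (via fail)  → match P1@[62:62]
pos 63 'e': at 0 (via fail)
pos 64 'c': at 3  → match P1@[64:64]
pos 65 'e': at 0 (via fail)
pos 66 'a': at 0
pos 67 'd': at 1
pos 68 'c': at 2  → match P0@[67:68],P1@[68:68]
pos 69 'd': at 1 (via fail)
pos 70 'a': at 0 (via fail)

Matches: [[1,1],[7,2],[7,3],[13,3],[14,1],[19,1],[24,2],[24,3],[30,2],[30,3],[31,1],[33,3],[38,3],[39,1],[41,1],[49,2],[49,3],[56,2],[56,3],[57,1],[59,0],[59,1],[61,0],[61,1],[62,1],[64,1],[68,0],[68,1]]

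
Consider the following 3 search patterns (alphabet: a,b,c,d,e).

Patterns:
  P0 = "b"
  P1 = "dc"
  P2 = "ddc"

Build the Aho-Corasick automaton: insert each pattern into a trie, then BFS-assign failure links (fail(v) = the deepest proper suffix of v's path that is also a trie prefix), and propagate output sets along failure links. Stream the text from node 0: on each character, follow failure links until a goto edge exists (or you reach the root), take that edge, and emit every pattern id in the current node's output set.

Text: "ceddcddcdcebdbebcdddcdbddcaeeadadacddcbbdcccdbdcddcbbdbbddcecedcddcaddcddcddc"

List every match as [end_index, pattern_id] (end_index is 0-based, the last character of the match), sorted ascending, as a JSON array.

Build:
Trie nodes:
  0='ε' goto b→1 d→2
  1='b' goto ·  [P0 ends]
  2='d' goto c→3 d→4
  3='dc' goto ·  [P1 ends]
  4='dd' goto c→5
  5='ddc' goto ·  [P2 ends]

BFS fail/out derivation:
  fail(1) 'b': from fail(0)=0 chase 'b': 0 ⇒ 0;  out={0}∪out(0)={0}
  fail(2) 'd': from fail(0)=0 chase 'd': 0 ⇒ 0;  out=∅∪out(0)=∅
  fail(3) 'dc': from fail(2)=0 chase 'c': 0 ⇒ 0;  out={1}∪out(0)={1}
  fail(4) 'dd': from fail(2)=0 chase 'd': 0 ⇒ 2;  out=∅∪out(2)=∅
  fail(5) 'ddc': from fail(4)=2 chase 'c': 2 ⇒ 3;  out={2}∪out(3)={1,2}

Scan:
[0] read 'c'  n0⇒n0
[1] read 'e'  n0⇒n0
[2] read 'd'  n0⇒n2
[3] read 'd'  n2⇒n4
[4] read 'c'  n4⇒n5  emit P1@[3:4],P2@[2:4]
[5] read 'd'  n5⇒n2 (via fail)
[6] read 'd'  n2⇒n4
[7] read 'c'  n4⇒n5  emit P1@[6:7],P2@[5:7]
[8] read 'd'  n5⇒n2 (via fail)
[9] read 'c'  n2⇒n3  emit P1@[8:9]
[10] read 'e'  n3⇒n0 (via fail)
[11] read 'b'  n0⇒n1  emit P0@[11:11]
[12] read 'd'  n1⇒n2 (via fail)
[13] read 'b'  n2⇒n1 (via fail)  emit P0@[13:13]
[14] read 'e'  n1⇒n0 (via fail)
[15] read 'b'  n0⇒n1  emit P0@[15:15]
[16] read 'c'  n1⇒n0 (via fail)
[17] read 'd'  n0⇒n2
[18] read 'd'  n2⇒n4
[19] read 'd'  n4⇒n4 (via fail)
[20] read 'c'  n4⇒n5  emit P1@[19:20],P2@[18:20]
[21] read 'd'  n5⇒n2 (via fail)
[22] read 'b'  n2⇒n1 (via fail)  emit P0@[22:22]
[23] read 'd'  n1⇒n2 (via fail)
[24] read 'd'  n2⇒n4
[25] read 'c'  n4⇒n5  emit P1@[24:25],P2@[23:25]
[26] read 'a'  n5⇒n0 (via fail)
[27] read 'e'  n0⇒n0
[28] read 'e'  n0⇒n0
[29] read 'a'  n0⇒n0
[30] read 'd'  n0⇒n2
[31] read 'a'  n2⇒n0 (via fail)
[32] read 'd'  n0⇒n2
[33] read 'a'  n2⇒n0 (via fail)
[34] read 'c'  n0⇒n0
[35] read 'd'  n0⇒n2
[36] read 'd'  n2⇒n4
[37] read 'c'  n4⇒n5  emit P1@[36:37],P2@[35:37]
[38] read 'b'  n5⇒n1 (via fail)  emit P0@[38:38]
[39] read 'b'  n1⇒n1 (via fail)  emit P0@[39:39]
[40] read 'd'  n1⇒n2 (via fail)
[41] read 'c'  n2⇒n3  emit P1@[40:41]
[42] read 'c'  n3⇒n0 (via fail)
[43] read 'c'  n0⇒n0
[44] read 'd'  n0⇒n2
[45] read 'b'  n2⇒n1 (via fail)  emit P0@[45:45]
[46] read 'd'  n1⇒n2 (via fail)
[47] read 'c'  n2⇒n3  emit P1@[46:47]
[48] read 'd'  n3⇒n2 (via fail)
[49] read 'd'  n2⇒n4
[50] read 'c'  n4⇒n5  emit P1@[49:50],P2@[48:50]
[51] read 'b'  n5⇒n1 (via fail)  emit P0@[51:51]
[52] read 'b'  n1⇒n1 (via fail)  emit P0@[52:52]
[53] read 'd'  n1⇒n2 (via fail)
[54] read 'b'  n2⇒n1 (via fail)  emit P0@[54:54]
[55] read 'b'  n1⇒n1 (via fail)  emit P0@[55:55]
[56] read 'd'  n1⇒n2 (via fail)
[57] read 'd'  n2⇒n4
[58] read 'c'  n4⇒n5  emit P1@[57:58],P2@[56:58]
[59] read 'e'  n5⇒n0 (via fail)
[60] read 'c'  n0⇒n0
[61] read 'e'  n0⇒n0
[62] read 'd'  n0⇒n2
[63] read 'c'  n2⇒n3  emit P1@[62:63]
[64] read 'd'  n3⇒n2 (via fail)
[65] read 'd'  n2⇒n4
[66] read 'c'  n4⇒n5  emit P1@[65:66],P2@[64:66]
[67] read 'a'  n5⇒n0 (via fail)
[68] read 'd'  n0⇒n2
[69] read 'd'  n2⇒n4
[70] read 'c'  n4⇒n5  emit P1@[69:70],P2@[68:70]
[71] read 'd'  n5⇒n2 (via fail)
[72] read 'd'  n2⇒n4
[73] read 'c'  n4⇒n5  emit P1@[72:73],P2@[71:73]
[74] read 'd'  n5⇒n2 (via fail)
[75] read 'd'  n2⇒n4
[76] read 'c'  n4⇒n5  emit P1@[75:76],P2@[74:76]

Matches: [[4,1],[4,2],[7,1],[7,2],[9,1],[11,0],[13,0],[15,0],[20,1],[20,2],[22,0],[25,1],[25,2],[37,1],[37,2],[38,0],[39,0],[41,1],[45,0],[47,1],[50,1],[50,2],[51,0],[52,0],[54,0],[55,0],[58,1],[58,2],[63,1],[66,1],[66,2],[70,1],[70,2],[73,1],[73,2],[76,1],[76,2]]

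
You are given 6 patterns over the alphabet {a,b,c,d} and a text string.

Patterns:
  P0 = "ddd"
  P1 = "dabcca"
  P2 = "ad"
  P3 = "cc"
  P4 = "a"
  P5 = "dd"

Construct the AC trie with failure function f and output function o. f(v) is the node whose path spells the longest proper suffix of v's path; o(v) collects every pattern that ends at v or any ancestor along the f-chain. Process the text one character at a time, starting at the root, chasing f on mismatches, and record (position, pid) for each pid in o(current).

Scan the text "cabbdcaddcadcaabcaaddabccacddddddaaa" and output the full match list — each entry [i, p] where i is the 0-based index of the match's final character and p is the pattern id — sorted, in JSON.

Build:
Trie nodes:
  0='ε' goto a→9 c→11 d→1
  1='d' goto a→4 d→2
  2='dd' goto d→3  ←P5
  3='ddd' goto ·  ←P0
  4='da' goto b→5
  5='dab' goto c→6
  6='dabc' goto c→7
  7='dabcc' goto a→8
  8='dabcca' goto ·  ←P1
  9='a' goto d→10  ←P4
  10='ad' goto ·  ←P2
  11='c' goto c→12
  12='cc' goto ·  ←P3

Failure links (BFS by depth):
  n1('d'): parent n0 fail=0; on 'd' 0 → fail=0;  out ∅∪∅=∅
  n9('a'): parent n0 fail=0; on 'a' 0 → fail=0;  out {4}∪∅={4}
  n11('c'): parent n0 fail=0; on 'c' 0 → fail=0;  out ∅∪∅=∅
  n2('dd'): parent n1 fail=0; on 'd' 0 → fail=1;  out {5}∪∅={5}
  n4('da'): parent n1 fail=0; on 'a' 0 → fail=9;  out ∅∪{4}={4}
  n10('ad'): parent n9 fail=0; on 'd' 0 → fail=1;  out {2}∪∅={2}
  n12('cc'): parent n11 fail=0; on 'c' 0 → fail=11;  out {3}∪∅={3}
  n3('ddd'): parent n2 fail=1; on 'd' 1 → fail=2;  out {0}∪{5}={0,5}
  n5('dab'): parent n4 fail=9; on 'b' 9→0 → fail=0;  out ∅∪∅=∅
  n6('dabc'): parent n5 fail=0; on 'c' 0 → fail=11;  out ∅∪∅=∅
  n7('dabcc'): parent n6 fail=11; on 'c' 11 → fail=12;  out ∅∪{3}={3}
  n8('dabcca'): parent n7 fail=12; on 'a' 12→11→0 → fail=9;  out {1}∪{4}={1,4}

Scan:
pos 0 'c': at 11
pos 1 'a': at 9 (via fail)  → match P4@[1:1]
pos 2 'b': at 0 (via fail)
pos 3 'b': at 0
pos 4 'd': at 1
pos 5 'c': at 11 (via fail)
pos 6 'a': at 9 (via fail)  → match P4@[6:6]
pos 7 'd': at 10  → match P2@[6:7]
pos 8 'd': at 2 (via fail)  → match P5@[7:8]
pos 9 'c': at 11 (via fail)
pos 10 'a': at 9 (via fail)  → match P4@[10:10]
pos 11 'd': at 10  → match P2@[10:11]
pos 12 'c': at 11 (via fail)
pos 13 'a': at 9 (via fail)  → match P4@[13:13]
pos 14 'a': at 9 (via fail)  → match P4@[14:14]
pos 15 'b': at 0 (via fail)
pos 16 'c': at 11
pos 17 'a': at 9 (via fail)  → match P4@[17:17]
pos 18 'a': at 9 (via fail)  → match P4@[18:18]
pos 19 'd': at 10  → match P2@[18:19]
pos 20 'd': at 2 (via fail)  → match P5@[19:20]
pos 21 'a': at 4 (via fail)  → match P4@[21:21]
pos 22 'b': at 5
pos 23 'c': at 6
pos 24 'c': at 7  → match P3@[23:24]
pos 25 'a': at 8  → match P1@[20:25],P4@[25:25]
pos 26 'c': at 11 (via fail)
pos 27 'd': at 1 (via fail)
pos 28 'd': at 2  → match P5@[27:28]
pos 29 'd': at 3  → match P0@[27:29],P5@[28:29]
pos 30 'd': at 3 (via fail)  → match P0@[28:30],P5@[29:30]
pos 31 'd': at 3 (via fail)  → match P0@[29:31],P5@[30:31]
pos 32 'd': at 3 (via fail)  → match P0@[30:32],P5@[31:32]
pos 33 'a': at 4 (via fail)  → match P4@[33:33]
pos 34 'a': at 9 (via fail)  → match P4@[34:34]
pos 35 'a': at 9 (via fail)  → match P4@[35:35]

All matches (sorted): [[1,4],[6,4],[7,2],[8,5],[10,4],[11,2],[13,4],[14,4],[17,4],[18,4],[19,2],[20,5],[21,4],[24,3],[25,1],[25,4],[28,5],[29,0],[29,5],[30,0],[30,5],[31,0],[31,5],[32,0],[32,5],[33,4],[34,4],[35,4]]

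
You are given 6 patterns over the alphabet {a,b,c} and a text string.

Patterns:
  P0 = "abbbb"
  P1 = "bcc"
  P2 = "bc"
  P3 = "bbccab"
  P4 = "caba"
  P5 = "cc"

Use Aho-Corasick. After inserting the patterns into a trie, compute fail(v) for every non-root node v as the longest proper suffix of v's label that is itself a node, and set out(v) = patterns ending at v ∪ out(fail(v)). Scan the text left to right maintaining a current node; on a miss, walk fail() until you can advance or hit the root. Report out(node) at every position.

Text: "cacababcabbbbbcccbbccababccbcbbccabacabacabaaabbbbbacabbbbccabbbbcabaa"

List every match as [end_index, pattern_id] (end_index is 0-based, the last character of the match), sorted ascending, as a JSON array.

Build:
Trie nodes:
  0='ε' goto a→1 b→6 c→14
  1='a' goto b→2
  2='ab' goto b→3
  3='abb' goto b→4
  4='abbb' goto b→5
  5='abbbb' goto ·  [P0 ends]
  6='b' goto b→9 c→7
  7='bc' goto c→8  [P2 ends]
  8='bcc' goto ·  [P1 ends]
  9='bb' goto c→10
  10='bbc' goto c→11
  11='bbcc' goto a→12
  12='bbcca' goto b→13
  13='bbccab' goto ·  [P3 ends]
  14='c' goto a→15 c→18
  15='ca' goto b→16
  16='cab' goto a→17
  17='caba' goto ·  [P4 ends]
  18='cc' goto ·  [P5 ends]

BFS fail/out derivation:
  n1('a'): parent n0 fail=0; on 'a' 0 → fail=0;  out ∅∪∅=∅
  n6('b'): parent n0 fail=0; on 'b' 0 → fail=0;  out ∅∪∅=∅
  n14('c'): parent n0 fail=0; on 'c' 0 → fail=0;  out ∅∪∅=∅
  n2('ab'): parent n1 fail=0; on 'b' 0 → fail=6;  out ∅∪∅=∅
  n7('bc'): parent n6 fail=0; on 'c' 0 → fail=14;  out {2}∪∅={2}
  n9('bb'): parent n6 fail=0; on 'b' 0 → fail=6;  out ∅∪∅=∅
  n15('ca'): parent n14 fail=0; on 'a' 0 → fail=1;  out ∅∪∅=∅
  n18('cc'): parent n14 fail=0; on 'c' 0 → fail=14;  out {5}∪∅={5}
  n3('abb'): parent n2 fail=6; on 'b' 6 → fail=9;  out ∅∪∅=∅
  n8('bcc'): parent n7 fail=14; on 'c' 14 → fail=18;  out {1}∪{5}={1,5}
  n10('bbc'): parent n9 fail=6; on 'c' 6 → fail=7;  out ∅∪{2}={2}
  n16('cab'): parent n15 fail=1; on 'b' 1 → fail=2;  out ∅∪∅=∅
  n4('abbb'): parent n3 fail=9; on 'b' 9→6 → fail=9;  out ∅∪∅=∅
  n11('bbcc'): parent n10 fail=7; on 'c' 7 → fail=8;  out ∅∪{1,5}={1,5}
  n17('caba'): parent n16 fail=2; on 'a' 2→6→0 → fail=1;  out {4}∪∅={4}
  n5('abbbb'): parent n4 fail=9; on 'b' 9→6 → fail=9;  out {0}∪∅={0}
  n12('bbcca'): parent n11 fail=8; on 'a' 8→18→14 → fail=15;  out ∅∪∅=∅
  n13('bbccab'): parent n12 fail=15; on 'b' 15 → fail=16;  out {3}∪∅={3}

Text stream:
i=0 'c': node 0→14
i=1 'a': node 14→15
i=2 'c': node 15→14 (via fail)
i=3 'a': node 14→15
i=4 'b': node 15→16
i=5 'a': node 16→17  emit P4@[2:5]
i=6 'b': node 17→2 (via fail)
i=7 'c': node 2→7 (via fail)  emit P2@[6:7]
i=8 'a': node 7→15 (via fail)
i=9 'b': node 15→16
i=10 'b': node 16→3 (via fail)
i=11 'b': node 3→4
i=12 'b': node 4→5  emit P0@[8:12]
i=13 'b': node 5→9 (via fail)
i=14 'c': node 9→10  emit P2@[13:14]
i=15 'c': node 10→11  emit P1@[13:15],P5@[14:15]
i=16 'c': node 11→18 (via fail)  emit P5@[15:16]
i=17 'b': node 18→6 (via fail)
i=18 'b': node 6→9
i=19 'c': node 9→10  emit P2@[18:19]
i=20 'c': node 10→11  emit P1@[18:20],P5@[19:20]
i=21 'a': node 11→12
i=22 'b': node 12→13  emit P3@[17:22]
i=23 'a': node 13→17 (via fail)  emit P4@[20:23]
i=24 'b': node 17→2 (via fail)
i=25 'c': node 2→7 (via fail)  emit P2@[24:25]
i=26 'c': node 7→8  emit P1@[24:26],P5@[25:26]
i=27 'b': node 8→6 (via fail)
i=28 'c': node 6→7  emit P2@[27:28]
i=29 'b': node 7→6 (via fail)
i=30 'b': node 6→9
i=31 'c': node 9→10  emit P2@[30:31]
i=32 'c': node 10→11  emit P1@[30:32],P5@[31:32]
i=33 'a': node 11→12
i=34 'b': node 12→13  emit P3@[29:34]
i=35 'a': node 13→17 (via fail)  emit P4@[32:35]
i=36 'c': node 17→14 (via fail)
i=37 'a': node 14→15
i=38 'b': node 15→16
i=39 'a': node 16→17  emit P4@[36:39]
i=40 'c': node 17→14 (via fail)
i=41 'a': node 14→15
i=42 'b': node 15→16
i=43 'a': node 16→17  emit P4@[40:43]
i=44 'a': node 17→1 (via fail)
i=45 'a': node 1→1 (via fail)
i=46 'b': node 1→2
i=47 'b': node 2→3
i=48 'b': node 3→4
i=49 'b': node 4→5  emit P0@[45:49]
i=50 'b': node 5→9 (via fail)
i=51 'a': node 9→1 (via fail)
i=52 'c': node 1→14 (via fail)
i=53 'a': node 14→15
i=54 'b': node 15→16
i=55 'b': node 16→3 (via fail)
i=56 'b': node 3→4
i=57 'b': node 4→5  emit P0@[53:57]
i=58 'c': node 5→10 (via fail)  emit P2@[57:58]
i=59 'c': node 10→11  emit P1@[57:59],P5@[58:59]
i=60 'a': node 11→12
i=61 'b': node 12→13  emit P3@[56:61]
i=62 'b': node 13→3 (via fail)
i=63 'b': node 3→4
i=64 'b': node 4→5  emit P0@[60:64]
i=65 'c': node 5→10 (via fail)  emit P2@[64:65]
i=66 'a': node 10→15 (via fail)
i=67 'b': node 15→16
i=68 'a': node 16→17  emit P4@[65:68]
i=69 'a': node 17→1 (via fail)

Matches: [[5,4],[7,2],[12,0],[14,2],[15,1],[15,5],[16,5],[19,2],[20,1],[20,5],[22,3],[23,4],[25,2],[26,1],[26,5],[28,2],[31,2],[32,1],[32,5],[34,3],[35,4],[39,4],[43,4],[49,0],[57,0],[58,2],[59,1],[59,5],[61,3],[64,0],[65,2],[68,4]]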